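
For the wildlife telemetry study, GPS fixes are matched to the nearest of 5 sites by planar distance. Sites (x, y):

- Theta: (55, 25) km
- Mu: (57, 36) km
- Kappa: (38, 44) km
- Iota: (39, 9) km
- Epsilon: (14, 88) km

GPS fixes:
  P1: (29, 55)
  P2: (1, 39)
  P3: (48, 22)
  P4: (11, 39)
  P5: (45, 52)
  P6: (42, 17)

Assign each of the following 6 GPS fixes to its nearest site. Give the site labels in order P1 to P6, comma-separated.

P1 → Kappa (d²=202.00)
P2 → Kappa (d²=1394.00)
P3 → Theta (d²=58.00)
P4 → Kappa (d²=754.00)
P5 → Kappa (d²=113.00)
P6 → Iota (d²=73.00)

Kappa, Kappa, Theta, Kappa, Kappa, Iota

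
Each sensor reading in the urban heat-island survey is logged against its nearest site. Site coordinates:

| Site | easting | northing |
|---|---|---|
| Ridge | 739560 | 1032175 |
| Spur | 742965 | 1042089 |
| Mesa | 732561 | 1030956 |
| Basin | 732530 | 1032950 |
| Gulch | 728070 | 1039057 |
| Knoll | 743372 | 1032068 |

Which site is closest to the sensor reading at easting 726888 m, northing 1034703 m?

Squared distances to each site:
Ridge: 166970368.000; Spur: 313022925.000; Mesa: 46222938.000; Basin: 34905173.000; Gulch: 20354440.000; Knoll: 278665481.000.
Minimum at Gulch.

Gulch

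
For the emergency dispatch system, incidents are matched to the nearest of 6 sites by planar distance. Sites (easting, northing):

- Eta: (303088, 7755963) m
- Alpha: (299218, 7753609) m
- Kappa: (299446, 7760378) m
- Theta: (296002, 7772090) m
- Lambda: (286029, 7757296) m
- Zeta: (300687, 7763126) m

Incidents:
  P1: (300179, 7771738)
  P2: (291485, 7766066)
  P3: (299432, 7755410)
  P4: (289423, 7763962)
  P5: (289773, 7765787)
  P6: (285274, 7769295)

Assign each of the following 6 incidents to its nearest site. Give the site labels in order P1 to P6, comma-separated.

P1 → Theta (d²=17571233.00)
P2 → Theta (d²=56691865.00)
P3 → Alpha (d²=3289397.00)
P4 → Lambda (d²=55954792.00)
P5 → Theta (d²=78528250.00)
P6 → Theta (d²=122902009.00)

Theta, Theta, Alpha, Lambda, Theta, Theta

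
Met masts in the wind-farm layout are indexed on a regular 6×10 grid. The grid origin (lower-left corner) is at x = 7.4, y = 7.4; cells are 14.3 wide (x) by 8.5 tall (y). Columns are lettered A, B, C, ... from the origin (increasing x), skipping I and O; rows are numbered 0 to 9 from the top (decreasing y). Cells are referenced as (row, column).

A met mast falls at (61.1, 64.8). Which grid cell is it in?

(3, D)

Column index: ⌊(61.1 − 7.4) / 14.3⌋ = ⌊3.755⌋ = 3 → column D
Row offset from origin: ⌊(64.8 − 7.4) / 8.5⌋ = ⌊6.753⌋ = 6 → row 3 (counted from top)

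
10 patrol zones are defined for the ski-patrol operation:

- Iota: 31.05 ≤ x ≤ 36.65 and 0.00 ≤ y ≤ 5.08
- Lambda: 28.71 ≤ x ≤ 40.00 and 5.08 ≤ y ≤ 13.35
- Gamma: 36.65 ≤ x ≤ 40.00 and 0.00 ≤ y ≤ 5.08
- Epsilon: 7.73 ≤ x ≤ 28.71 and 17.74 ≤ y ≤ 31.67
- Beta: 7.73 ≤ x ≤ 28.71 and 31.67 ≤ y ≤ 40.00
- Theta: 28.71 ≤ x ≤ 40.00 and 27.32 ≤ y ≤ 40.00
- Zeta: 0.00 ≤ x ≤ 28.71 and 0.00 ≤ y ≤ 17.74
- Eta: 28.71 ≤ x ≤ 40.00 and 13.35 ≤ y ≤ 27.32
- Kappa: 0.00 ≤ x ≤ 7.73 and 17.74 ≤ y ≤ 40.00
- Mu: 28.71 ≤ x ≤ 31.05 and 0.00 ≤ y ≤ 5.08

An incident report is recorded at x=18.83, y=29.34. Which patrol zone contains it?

Epsilon

The point has x = 18.83 and y = 29.34.
Only Epsilon satisfies 7.73 ≤ x ≤ 28.71 and 17.74 ≤ y ≤ 31.67.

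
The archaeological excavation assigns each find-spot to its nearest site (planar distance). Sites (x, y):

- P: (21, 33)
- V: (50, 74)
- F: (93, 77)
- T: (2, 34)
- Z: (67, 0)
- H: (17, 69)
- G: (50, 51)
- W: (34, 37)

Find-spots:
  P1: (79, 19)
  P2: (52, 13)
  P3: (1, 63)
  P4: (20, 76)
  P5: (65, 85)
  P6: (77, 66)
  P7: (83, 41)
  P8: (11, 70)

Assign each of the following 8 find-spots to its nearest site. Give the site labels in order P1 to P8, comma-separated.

Z, Z, H, H, V, F, G, H

P1 → Z (d²=505.00)
P2 → Z (d²=394.00)
P3 → H (d²=292.00)
P4 → H (d²=58.00)
P5 → V (d²=346.00)
P6 → F (d²=377.00)
P7 → G (d²=1189.00)
P8 → H (d²=37.00)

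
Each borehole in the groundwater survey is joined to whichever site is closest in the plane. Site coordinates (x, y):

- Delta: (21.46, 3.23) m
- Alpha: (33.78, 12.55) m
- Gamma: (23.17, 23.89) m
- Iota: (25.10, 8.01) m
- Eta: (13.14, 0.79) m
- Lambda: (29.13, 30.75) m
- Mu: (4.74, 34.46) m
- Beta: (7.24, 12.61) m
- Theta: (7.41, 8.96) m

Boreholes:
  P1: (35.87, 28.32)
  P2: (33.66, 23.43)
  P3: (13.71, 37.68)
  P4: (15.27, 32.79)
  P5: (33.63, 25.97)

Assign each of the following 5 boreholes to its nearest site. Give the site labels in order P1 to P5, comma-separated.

P1 → Lambda (d²=51.33)
P2 → Lambda (d²=74.10)
P3 → Mu (d²=90.83)
P4 → Mu (d²=113.67)
P5 → Lambda (d²=43.10)

Lambda, Lambda, Mu, Mu, Lambda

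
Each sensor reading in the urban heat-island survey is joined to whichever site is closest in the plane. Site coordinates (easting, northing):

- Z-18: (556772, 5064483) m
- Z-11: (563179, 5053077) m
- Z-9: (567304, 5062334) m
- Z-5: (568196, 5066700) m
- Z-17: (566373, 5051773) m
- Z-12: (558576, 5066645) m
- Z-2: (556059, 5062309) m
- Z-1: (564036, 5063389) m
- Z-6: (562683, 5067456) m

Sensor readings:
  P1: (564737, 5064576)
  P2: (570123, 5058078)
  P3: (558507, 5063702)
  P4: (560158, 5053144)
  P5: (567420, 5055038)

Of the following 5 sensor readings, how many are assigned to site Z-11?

1

P1 → Z-1
P2 → Z-9
P3 → Z-18
P4 → Z-11
P5 → Z-17
1 of the 5 goes to Z-11.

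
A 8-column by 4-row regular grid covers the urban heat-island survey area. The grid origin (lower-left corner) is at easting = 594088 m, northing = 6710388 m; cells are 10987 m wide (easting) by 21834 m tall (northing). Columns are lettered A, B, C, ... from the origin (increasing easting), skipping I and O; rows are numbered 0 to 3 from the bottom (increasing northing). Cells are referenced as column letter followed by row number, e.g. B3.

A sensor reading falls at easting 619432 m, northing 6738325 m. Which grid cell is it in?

Column index: ⌊(619432 − 594088) / 10987⌋ = ⌊2.307⌋ = 2 → column C
Row offset from origin: ⌊(6738325 − 6710388) / 21834⌋ = ⌊1.280⌋ = 1 → row 1

C1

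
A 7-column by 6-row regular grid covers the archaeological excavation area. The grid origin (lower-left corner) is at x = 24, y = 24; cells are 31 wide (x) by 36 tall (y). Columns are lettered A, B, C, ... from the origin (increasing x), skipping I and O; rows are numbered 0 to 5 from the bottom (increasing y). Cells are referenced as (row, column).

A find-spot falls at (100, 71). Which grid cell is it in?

Column index: ⌊(100 − 24) / 31⌋ = ⌊2.452⌋ = 2 → column C
Row offset from origin: ⌊(71 − 24) / 36⌋ = ⌊1.306⌋ = 1 → row 1

(1, C)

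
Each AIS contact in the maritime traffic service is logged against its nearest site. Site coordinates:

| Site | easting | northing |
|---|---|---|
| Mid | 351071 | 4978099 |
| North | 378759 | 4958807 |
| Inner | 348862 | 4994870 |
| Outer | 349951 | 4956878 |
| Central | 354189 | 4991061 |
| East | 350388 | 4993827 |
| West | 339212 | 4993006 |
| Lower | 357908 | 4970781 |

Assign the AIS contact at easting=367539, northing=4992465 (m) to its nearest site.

Squared distances to each site:
Mid: 477576980.000; North: 1258749364.000; Inner: 354614354.000; Outer: 1575772313.000; Central: 180193716.000; East: 296011845.000; West: 802711610.000; Lower: 562952017.000.
Minimum at Central.

Central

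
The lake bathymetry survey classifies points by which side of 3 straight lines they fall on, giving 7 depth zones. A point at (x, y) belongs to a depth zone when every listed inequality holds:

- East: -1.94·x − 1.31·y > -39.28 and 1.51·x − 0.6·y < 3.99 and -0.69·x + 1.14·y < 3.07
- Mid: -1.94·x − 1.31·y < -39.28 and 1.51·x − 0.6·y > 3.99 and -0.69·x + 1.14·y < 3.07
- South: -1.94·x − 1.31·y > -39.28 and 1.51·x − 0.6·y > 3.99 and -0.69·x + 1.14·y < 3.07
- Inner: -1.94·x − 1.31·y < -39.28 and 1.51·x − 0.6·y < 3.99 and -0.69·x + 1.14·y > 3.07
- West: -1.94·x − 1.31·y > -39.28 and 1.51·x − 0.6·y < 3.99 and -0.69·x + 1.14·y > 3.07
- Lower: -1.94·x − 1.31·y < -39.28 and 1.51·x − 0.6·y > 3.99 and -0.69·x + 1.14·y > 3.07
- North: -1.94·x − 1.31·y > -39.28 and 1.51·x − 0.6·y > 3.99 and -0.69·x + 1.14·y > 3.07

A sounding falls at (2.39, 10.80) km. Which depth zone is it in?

-1.94·2.39 − 1.31·10.80 = -18.785, which is > -39.28
1.51·2.39 − 0.6·10.80 = -2.871, which is < 3.99
-0.69·2.39 + 1.14·10.80 = 10.663, which is > 3.07
This sign pattern matches West.

West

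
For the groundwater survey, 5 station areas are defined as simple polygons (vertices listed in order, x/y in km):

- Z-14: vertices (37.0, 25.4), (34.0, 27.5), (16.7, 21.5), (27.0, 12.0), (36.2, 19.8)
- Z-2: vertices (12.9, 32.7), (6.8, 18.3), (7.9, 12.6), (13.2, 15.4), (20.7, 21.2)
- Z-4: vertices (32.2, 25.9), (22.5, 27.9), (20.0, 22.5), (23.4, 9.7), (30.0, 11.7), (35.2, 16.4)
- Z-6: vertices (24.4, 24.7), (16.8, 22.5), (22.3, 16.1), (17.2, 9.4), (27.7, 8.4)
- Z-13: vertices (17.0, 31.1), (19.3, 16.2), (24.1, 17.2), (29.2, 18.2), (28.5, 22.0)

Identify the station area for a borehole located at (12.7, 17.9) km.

Cast a ray rightward from (12.7, 17.9). For each polygon, the edges (by vertex number in listed order) whose endpoints lie on opposite sides of y = 17.9, where each meets that height, and whether that is right or left of the point:
Z-14: 3–4 at x≈20.60 (right), 4–5 at x≈33.96 (right) → 2 crossings.
Z-2: 2–3 at x≈6.88 (left), 4–5 at x≈16.43 (right) → 1 crossing.
Z-4: 3–4 at x≈21.22 (right), 6–1 at x≈34.73 (right) → 2 crossings.
Z-6: 2–3 at x≈20.75 (right), 5–1 at x≈25.78 (right) → 2 crossings.
Z-13: 1–2 at x≈19.04 (right), 3–4 at x≈27.67 (right) → 2 crossings.
Only Z-2 has an odd count, so the point is inside Z-2.

Z-2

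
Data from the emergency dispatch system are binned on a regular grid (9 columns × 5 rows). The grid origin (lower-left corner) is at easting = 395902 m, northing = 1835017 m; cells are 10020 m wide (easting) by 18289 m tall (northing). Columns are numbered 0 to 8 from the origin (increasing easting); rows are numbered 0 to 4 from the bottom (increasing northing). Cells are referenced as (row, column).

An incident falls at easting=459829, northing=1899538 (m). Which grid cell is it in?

(3, 6)

Column index: ⌊(459829 − 395902) / 10020⌋ = ⌊6.380⌋ = 6
Row offset from origin: ⌊(1899538 − 1835017) / 18289⌋ = ⌊3.528⌋ = 3 → row 3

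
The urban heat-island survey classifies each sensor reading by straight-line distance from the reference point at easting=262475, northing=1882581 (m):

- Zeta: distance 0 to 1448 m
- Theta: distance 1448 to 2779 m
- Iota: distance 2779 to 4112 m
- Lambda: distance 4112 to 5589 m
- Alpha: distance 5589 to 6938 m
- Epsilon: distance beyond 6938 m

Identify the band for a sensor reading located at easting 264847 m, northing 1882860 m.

Distance = √((264847−262475)² + (1882860−1882581)²) = √(5626384.000 + 77841.000) = 2388.352 m.
1448 ≤ 2388.352 < 2779 → Theta.

Theta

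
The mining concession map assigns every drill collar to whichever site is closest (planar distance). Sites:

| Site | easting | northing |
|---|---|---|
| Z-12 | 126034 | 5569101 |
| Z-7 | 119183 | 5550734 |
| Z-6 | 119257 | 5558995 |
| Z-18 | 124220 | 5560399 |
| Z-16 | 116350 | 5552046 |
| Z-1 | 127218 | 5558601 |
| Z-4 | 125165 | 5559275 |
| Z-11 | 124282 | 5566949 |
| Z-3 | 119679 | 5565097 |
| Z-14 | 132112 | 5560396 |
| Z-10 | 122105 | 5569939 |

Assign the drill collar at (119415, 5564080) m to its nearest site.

Z-3

Squared distances to each site:
Z-12: 69021602.000; Z-7: 178169540.000; Z-6: 25882189.000; Z-18: 36637786.000; Z-16: 154211381.000; Z-1: 90906250.000; Z-4: 56150525.000; Z-11: 31918850.000; Z-3: 1103985.000; Z-14: 174785665.000; Z-10: 41563981.000.
Minimum at Z-3.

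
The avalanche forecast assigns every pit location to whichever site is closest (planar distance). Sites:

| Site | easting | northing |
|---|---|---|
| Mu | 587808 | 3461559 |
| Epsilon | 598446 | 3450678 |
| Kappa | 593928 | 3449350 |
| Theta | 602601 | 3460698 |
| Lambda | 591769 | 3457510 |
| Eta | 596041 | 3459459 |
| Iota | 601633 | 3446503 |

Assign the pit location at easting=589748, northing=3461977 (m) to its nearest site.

Mu

Squared distances to each site:
Mu: 3938324.000; Epsilon: 203322605.000; Kappa: 176913529.000; Theta: 166835450.000; Lambda: 24038530.000; Eta: 45942173.000; Iota: 380697901.000.
Minimum at Mu.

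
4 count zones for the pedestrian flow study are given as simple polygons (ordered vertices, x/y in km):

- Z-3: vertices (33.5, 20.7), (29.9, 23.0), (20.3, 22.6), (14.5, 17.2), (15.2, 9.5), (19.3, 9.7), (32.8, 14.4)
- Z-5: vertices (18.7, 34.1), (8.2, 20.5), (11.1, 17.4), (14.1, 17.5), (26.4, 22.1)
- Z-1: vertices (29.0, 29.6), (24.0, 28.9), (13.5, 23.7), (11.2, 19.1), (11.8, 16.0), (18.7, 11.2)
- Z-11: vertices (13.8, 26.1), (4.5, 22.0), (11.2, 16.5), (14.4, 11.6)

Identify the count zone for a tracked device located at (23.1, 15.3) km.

Cast a ray rightward from (23.1, 15.3). For each polygon, the edges (by vertex number in listed order) whose endpoints lie on opposite sides of y = 15.3, where each meets that height, and whether that is right or left of the point:
Z-3: 4–5 at x≈14.67 (left), 7–1 at x≈32.90 (right) → 1 crossing.
Z-5: no edge straddles that height → 0 crossings.
Z-1: 5–6 at x≈12.81 (left), 6–1 at x≈21.00 (left) → 0 crossings.
Z-11: 3–4 at x≈11.98 (left), 4–1 at x≈14.25 (left) → 0 crossings.
Only Z-3 has an odd count, so the point is inside Z-3.

Z-3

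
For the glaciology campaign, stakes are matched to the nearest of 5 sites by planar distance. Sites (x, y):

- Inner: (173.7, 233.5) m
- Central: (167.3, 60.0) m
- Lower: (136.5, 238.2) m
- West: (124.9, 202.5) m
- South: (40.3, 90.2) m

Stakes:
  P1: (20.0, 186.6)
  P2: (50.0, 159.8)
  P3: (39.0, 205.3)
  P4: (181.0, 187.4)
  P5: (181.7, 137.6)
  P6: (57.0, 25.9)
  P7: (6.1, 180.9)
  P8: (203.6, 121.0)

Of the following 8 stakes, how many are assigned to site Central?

P1 → South
P2 → South
P3 → West
P4 → Inner
P5 → Central
P6 → South
P7 → South
P8 → Central
2 of the 8 go to Central.

2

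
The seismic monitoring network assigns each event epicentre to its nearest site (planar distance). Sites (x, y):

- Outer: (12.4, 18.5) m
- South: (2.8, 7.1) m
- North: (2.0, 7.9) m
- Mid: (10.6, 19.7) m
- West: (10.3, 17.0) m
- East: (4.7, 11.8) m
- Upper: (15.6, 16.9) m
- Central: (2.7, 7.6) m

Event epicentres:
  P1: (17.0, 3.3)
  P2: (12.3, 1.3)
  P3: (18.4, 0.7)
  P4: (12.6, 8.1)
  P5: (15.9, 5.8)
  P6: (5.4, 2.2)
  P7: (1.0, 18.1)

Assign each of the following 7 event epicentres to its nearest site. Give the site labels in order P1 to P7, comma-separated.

P1 → Upper (d²=186.92)
P2 → South (d²=123.89)
P3 → Upper (d²=270.28)
P4 → East (d²=76.10)
P5 → Upper (d²=123.30)
P6 → South (d²=30.77)
P7 → East (d²=53.38)

Upper, South, Upper, East, Upper, South, East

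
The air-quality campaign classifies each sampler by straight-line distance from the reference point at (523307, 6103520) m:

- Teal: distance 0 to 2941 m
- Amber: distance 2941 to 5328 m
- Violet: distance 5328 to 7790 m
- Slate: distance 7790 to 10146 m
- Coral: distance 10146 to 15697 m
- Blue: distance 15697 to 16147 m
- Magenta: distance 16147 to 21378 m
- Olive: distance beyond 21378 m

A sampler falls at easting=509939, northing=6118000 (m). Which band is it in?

Distance = √((509939−523307)² + (6118000−6103520)²) = √(178703424.000 + 209670400.000) = 19707.202 m.
16147 ≤ 19707.202 < 21378 → Magenta.

Magenta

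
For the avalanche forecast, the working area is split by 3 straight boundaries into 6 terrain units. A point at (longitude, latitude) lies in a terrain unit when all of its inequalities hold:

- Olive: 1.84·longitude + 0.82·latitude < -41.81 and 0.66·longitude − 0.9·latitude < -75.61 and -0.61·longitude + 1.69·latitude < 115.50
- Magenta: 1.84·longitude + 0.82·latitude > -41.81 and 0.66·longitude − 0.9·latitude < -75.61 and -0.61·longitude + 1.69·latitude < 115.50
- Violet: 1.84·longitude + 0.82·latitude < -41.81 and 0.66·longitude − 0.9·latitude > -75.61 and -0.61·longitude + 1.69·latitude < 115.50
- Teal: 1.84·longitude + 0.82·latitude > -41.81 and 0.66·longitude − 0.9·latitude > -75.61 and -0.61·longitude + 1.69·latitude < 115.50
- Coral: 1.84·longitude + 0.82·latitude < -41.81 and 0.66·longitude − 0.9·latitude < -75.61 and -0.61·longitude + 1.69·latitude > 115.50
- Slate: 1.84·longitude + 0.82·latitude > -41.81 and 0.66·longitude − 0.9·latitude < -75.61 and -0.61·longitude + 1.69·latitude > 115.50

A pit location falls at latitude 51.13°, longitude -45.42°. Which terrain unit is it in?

1.84·-45.42 + 0.82·51.13 = -41.646, which is > -41.81
0.66·-45.42 − 0.9·51.13 = -75.994, which is < -75.61
-0.61·-45.42 + 1.69·51.13 = 114.116, which is < 115.50
This sign pattern matches Magenta.

Magenta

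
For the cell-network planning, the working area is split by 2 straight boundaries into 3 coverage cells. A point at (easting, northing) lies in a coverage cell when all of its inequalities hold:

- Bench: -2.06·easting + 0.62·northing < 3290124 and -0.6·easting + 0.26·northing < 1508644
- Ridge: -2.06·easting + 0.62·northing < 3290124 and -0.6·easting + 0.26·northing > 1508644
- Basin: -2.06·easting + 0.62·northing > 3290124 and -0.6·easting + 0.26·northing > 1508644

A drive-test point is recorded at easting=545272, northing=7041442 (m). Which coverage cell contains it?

-2.06·545272 + 0.62·7041442 = 3242433.720, which is < 3290124
-0.6·545272 + 0.26·7041442 = 1503611.720, which is < 1508644
This sign pattern matches Bench.

Bench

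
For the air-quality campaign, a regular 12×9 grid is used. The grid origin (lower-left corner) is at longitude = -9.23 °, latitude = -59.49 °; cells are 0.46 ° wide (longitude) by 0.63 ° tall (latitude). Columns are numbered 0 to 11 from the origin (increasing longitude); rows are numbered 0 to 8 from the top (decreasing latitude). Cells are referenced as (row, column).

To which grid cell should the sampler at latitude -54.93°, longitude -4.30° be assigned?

Column index: ⌊(-4.30 − -9.23) / 0.46⌋ = ⌊10.717⌋ = 10
Row offset from origin: ⌊(-54.93 − -59.49) / 0.63⌋ = ⌊7.238⌋ = 7 → row 1 (counted from top)

(1, 10)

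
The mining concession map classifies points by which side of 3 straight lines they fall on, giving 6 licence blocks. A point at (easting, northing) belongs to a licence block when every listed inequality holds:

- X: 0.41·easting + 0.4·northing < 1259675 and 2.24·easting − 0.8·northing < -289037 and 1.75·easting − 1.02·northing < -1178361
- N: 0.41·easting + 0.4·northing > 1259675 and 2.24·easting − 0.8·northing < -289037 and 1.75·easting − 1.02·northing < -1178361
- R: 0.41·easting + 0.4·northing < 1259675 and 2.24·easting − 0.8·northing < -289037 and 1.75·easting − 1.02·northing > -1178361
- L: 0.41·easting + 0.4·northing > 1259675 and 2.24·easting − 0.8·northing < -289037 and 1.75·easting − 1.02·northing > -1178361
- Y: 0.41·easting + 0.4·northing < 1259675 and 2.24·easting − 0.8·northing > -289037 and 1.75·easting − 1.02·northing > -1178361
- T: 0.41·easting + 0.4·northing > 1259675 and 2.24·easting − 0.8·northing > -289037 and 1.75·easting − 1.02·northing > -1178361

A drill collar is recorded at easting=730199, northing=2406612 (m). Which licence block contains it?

L

0.41·730199 + 0.4·2406612 = 1262026.390, which is > 1259675
2.24·730199 − 0.8·2406612 = -289643.840, which is < -289037
1.75·730199 − 1.02·2406612 = -1176895.990, which is > -1178361
This sign pattern matches L.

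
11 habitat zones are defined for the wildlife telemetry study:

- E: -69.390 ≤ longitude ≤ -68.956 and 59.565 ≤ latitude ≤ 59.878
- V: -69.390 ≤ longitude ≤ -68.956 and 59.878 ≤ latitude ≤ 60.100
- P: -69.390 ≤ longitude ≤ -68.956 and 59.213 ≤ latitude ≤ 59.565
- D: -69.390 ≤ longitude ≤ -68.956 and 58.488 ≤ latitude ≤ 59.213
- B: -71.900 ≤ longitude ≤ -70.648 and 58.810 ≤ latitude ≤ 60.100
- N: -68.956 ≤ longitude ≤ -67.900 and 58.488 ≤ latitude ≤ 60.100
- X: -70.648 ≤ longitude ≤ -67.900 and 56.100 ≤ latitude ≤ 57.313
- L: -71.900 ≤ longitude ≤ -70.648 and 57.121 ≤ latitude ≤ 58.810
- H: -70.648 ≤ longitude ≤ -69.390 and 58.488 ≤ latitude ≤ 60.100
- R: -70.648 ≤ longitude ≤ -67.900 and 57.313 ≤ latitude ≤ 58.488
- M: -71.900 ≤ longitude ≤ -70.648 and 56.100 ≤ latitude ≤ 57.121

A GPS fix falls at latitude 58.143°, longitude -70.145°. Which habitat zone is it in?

The point has longitude = -70.145 and latitude = 58.143.
Only R satisfies -70.648 ≤ longitude ≤ -67.900 and 57.313 ≤ latitude ≤ 58.488.

R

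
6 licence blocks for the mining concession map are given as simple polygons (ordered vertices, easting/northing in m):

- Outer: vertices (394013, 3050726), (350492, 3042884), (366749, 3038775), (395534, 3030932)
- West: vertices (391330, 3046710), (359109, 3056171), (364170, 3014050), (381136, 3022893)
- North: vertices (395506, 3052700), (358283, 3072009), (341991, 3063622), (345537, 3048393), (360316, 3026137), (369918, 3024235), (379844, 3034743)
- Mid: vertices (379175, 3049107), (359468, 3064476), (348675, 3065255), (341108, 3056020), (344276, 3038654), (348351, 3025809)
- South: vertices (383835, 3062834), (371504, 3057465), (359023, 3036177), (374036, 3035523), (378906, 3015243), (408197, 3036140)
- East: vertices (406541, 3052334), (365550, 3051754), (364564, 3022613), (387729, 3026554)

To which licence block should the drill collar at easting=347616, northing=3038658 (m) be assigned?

Mid

Cast a ray rightward from (347616, 3038658). For each polygon, the edges (by vertex number in listed order) whose endpoints lie on opposite sides of northing = 3038658, where each meets that height, and whether that is right or left of the point:
Outer: 3–4 at easting≈367178.4 (right), 4–1 at easting≈394940.3 (right) → 2 crossings.
West: 2–3 at easting≈361213.3 (right), 4–1 at easting≈387883.6 (right) → 2 crossings.
North: 4–5 at easting≈352001.5 (right), 7–1 at easting≈383258.6 (right) → 2 crossings.
Mid: 4–5 at easting≈344275.3 (left), 6–1 at easting≈365350.6 (right) → 1 crossing.
South: 2–3 at easting≈360477.6 (right), 6–1 at easting≈405899.0 (right) → 2 crossings.
East: 2–3 at easting≈365106.9 (right), 4–1 at easting≈396561.4 (right) → 2 crossings.
Only Mid has an odd count, so the point is inside Mid.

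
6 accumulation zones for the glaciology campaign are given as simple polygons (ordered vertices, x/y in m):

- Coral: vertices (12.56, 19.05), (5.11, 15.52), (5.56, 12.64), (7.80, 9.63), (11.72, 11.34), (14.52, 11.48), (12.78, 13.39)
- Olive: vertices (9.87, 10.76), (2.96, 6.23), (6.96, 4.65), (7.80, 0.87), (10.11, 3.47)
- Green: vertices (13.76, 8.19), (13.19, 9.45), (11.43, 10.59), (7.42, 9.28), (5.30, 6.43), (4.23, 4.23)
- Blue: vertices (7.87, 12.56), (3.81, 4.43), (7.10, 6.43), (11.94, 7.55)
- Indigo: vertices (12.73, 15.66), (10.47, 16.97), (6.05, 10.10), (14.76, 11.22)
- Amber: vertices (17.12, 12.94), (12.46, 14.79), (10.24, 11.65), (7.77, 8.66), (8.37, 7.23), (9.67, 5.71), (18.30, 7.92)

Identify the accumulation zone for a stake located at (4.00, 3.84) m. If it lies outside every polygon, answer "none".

none

Cast a ray rightward from (4.00, 3.84). For each polygon, the edges (by vertex number in listed order) whose endpoints lie on opposite sides of y = 3.84, where each meets that height, and whether that is right or left of the point:
Coral: no edge straddles that height → 0 crossings.
Olive: 3–4 at x≈7.140 (right), 5–1 at x≈10.098 (right) → 2 crossings.
Green: no edge straddles that height → 0 crossings.
Blue: no edge straddles that height → 0 crossings.
Indigo: no edge straddles that height → 0 crossings.
Amber: no edge straddles that height → 0 crossings.
All counts are even, so the point lies outside every listed polygon.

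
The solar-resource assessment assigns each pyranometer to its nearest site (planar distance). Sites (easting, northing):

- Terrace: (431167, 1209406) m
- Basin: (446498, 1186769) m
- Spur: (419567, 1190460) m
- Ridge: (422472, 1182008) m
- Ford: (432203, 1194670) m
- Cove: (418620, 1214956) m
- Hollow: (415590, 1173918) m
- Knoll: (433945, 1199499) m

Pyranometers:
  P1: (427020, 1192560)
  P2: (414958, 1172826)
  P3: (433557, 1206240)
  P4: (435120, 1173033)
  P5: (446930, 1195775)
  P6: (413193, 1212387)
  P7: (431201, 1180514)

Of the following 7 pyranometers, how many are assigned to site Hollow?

P1 → Ford
P2 → Hollow
P3 → Terrace
P4 → Ridge
P5 → Basin
P6 → Cove
P7 → Ridge
1 of the 7 goes to Hollow.

1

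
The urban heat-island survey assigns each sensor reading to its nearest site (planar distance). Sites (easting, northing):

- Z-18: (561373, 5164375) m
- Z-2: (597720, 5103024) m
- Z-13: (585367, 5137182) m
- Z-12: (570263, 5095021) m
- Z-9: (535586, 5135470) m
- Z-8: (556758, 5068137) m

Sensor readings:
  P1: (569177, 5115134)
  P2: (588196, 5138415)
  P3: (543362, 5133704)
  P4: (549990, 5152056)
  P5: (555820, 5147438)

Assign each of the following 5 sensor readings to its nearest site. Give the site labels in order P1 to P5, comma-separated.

Z-12, Z-13, Z-9, Z-18, Z-18

P1 → Z-12 (d²=405712165.00)
P2 → Z-13 (d²=9523530.00)
P3 → Z-9 (d²=63584932.00)
P4 → Z-18 (d²=281330450.00)
P5 → Z-18 (d²=317697778.00)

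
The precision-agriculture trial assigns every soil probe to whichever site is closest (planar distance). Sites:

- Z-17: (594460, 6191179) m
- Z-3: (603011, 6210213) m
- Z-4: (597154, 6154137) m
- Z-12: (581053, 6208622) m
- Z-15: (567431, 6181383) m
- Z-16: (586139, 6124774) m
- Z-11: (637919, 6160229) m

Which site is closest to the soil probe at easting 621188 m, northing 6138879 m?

Z-11

Squared distances to each site:
Z-17: 3449675984.000; Z-3: 5418942885.000; Z-4: 810439720.000; Z-12: 6474904274.000; Z-15: 4696405065.000; Z-16: 1427383426.000; Z-11: 735748861.000.
Minimum at Z-11.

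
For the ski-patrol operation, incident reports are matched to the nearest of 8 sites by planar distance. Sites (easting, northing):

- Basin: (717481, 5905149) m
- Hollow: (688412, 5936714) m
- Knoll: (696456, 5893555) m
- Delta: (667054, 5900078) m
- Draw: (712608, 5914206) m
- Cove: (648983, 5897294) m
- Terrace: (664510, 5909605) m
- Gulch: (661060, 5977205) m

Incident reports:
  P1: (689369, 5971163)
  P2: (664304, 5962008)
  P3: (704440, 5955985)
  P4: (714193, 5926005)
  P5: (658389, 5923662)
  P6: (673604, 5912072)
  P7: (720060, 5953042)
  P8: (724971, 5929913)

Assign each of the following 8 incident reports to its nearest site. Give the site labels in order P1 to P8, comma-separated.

P1 → Gulch (d²=837905245.00)
P2 → Gulch (d²=241472345.00)
P3 → Hollow (d²=628268225.00)
P4 → Draw (d²=141728626.00)
P5 → Terrace (d²=235065890.00)
P6 → Terrace (d²=88786925.00)
P7 → Hollow (d²=1268199488.00)
P8 → Draw (d²=399553618.00)

Gulch, Gulch, Hollow, Draw, Terrace, Terrace, Hollow, Draw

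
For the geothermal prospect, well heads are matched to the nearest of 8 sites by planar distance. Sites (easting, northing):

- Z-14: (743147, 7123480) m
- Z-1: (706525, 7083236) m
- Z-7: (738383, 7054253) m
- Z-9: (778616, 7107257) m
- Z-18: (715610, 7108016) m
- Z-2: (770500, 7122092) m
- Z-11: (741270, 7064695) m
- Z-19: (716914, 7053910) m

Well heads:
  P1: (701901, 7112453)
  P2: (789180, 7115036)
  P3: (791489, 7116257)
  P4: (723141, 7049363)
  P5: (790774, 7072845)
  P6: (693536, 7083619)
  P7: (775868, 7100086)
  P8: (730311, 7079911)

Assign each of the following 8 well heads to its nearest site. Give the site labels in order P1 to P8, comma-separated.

Z-18, Z-9, Z-9, Z-19, Z-9, Z-1, Z-9, Z-11

P1 → Z-18 (d²=207623650.00)
P2 → Z-9 (d²=172110937.00)
P3 → Z-9 (d²=246714129.00)
P4 → Z-19 (d²=59450738.00)
P5 → Z-9 (d²=1332002708.00)
P6 → Z-1 (d²=168860810.00)
P7 → Z-9 (d²=58974745.00)
P8 → Z-11 (d²=351626337.00)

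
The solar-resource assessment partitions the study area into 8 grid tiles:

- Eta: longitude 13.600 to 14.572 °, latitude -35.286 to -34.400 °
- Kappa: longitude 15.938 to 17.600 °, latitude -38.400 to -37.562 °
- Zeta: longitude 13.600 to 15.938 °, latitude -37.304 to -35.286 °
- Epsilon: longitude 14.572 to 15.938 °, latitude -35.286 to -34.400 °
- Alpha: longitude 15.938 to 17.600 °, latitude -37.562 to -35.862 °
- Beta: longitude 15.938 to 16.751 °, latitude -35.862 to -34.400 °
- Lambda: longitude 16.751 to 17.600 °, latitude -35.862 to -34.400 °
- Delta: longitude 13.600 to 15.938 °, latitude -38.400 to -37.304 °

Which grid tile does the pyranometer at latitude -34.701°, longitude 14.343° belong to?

The point has longitude = 14.343 and latitude = -34.701.
Only Eta satisfies 13.600 ≤ longitude ≤ 14.572 and -35.286 ≤ latitude ≤ -34.400.

Eta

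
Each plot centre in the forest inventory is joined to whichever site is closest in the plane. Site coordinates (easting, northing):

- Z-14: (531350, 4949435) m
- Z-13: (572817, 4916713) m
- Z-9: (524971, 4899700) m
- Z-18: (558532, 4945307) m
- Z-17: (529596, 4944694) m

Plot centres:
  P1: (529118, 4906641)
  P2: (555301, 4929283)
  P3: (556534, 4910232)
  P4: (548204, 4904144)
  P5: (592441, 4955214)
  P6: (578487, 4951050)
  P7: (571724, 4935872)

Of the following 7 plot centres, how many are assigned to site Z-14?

P1 → Z-9
P2 → Z-18
P3 → Z-13
P4 → Z-9
P5 → Z-18
P6 → Z-18
P7 → Z-18
0 of the 7 go to Z-14.

0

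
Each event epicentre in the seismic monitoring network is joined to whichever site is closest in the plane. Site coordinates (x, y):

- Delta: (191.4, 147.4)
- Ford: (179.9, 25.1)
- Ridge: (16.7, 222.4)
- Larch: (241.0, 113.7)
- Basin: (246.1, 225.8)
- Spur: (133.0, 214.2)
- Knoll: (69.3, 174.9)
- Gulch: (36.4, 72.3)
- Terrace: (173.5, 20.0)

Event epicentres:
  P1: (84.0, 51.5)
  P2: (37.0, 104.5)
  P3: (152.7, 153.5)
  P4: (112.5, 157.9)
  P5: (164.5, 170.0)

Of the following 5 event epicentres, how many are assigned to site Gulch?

P1 → Gulch
P2 → Gulch
P3 → Delta
P4 → Knoll
P5 → Delta
2 of the 5 go to Gulch.

2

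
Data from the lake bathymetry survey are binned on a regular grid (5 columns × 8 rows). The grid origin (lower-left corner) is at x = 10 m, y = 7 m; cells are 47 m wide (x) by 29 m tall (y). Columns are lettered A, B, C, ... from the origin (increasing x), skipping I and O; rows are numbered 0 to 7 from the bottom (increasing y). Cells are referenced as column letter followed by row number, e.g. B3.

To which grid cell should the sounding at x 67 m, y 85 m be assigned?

B2

Column index: ⌊(67 − 10) / 47⌋ = ⌊1.213⌋ = 1 → column B
Row offset from origin: ⌊(85 − 7) / 29⌋ = ⌊2.690⌋ = 2 → row 2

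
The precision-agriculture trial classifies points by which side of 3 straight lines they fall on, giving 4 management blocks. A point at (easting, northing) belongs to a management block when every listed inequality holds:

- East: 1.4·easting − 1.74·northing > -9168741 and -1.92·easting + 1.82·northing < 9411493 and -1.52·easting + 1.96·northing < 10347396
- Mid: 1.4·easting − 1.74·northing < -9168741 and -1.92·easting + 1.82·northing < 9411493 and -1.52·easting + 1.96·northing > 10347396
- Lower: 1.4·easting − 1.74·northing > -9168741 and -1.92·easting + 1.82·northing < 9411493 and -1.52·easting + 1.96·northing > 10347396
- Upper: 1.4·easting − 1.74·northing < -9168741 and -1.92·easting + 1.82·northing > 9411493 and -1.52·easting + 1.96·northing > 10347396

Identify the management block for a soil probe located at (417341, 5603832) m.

Lower

1.4·417341 − 1.74·5603832 = -9166390.280, which is > -9168741
-1.92·417341 + 1.82·5603832 = 9397679.520, which is < 9411493
-1.52·417341 + 1.96·5603832 = 10349152.400, which is > 10347396
This sign pattern matches Lower.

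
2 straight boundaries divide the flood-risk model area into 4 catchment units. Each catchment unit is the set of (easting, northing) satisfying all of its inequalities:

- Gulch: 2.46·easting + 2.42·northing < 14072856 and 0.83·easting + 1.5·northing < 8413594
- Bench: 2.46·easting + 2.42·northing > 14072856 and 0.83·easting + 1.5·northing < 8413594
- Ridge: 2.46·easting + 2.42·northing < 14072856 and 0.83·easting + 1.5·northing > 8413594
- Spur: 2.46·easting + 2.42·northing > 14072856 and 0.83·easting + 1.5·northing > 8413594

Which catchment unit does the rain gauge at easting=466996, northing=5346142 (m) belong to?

2.46·466996 + 2.42·5346142 = 14086473.800, which is > 14072856
0.83·466996 + 1.5·5346142 = 8406819.680, which is < 8413594
This sign pattern matches Bench.

Bench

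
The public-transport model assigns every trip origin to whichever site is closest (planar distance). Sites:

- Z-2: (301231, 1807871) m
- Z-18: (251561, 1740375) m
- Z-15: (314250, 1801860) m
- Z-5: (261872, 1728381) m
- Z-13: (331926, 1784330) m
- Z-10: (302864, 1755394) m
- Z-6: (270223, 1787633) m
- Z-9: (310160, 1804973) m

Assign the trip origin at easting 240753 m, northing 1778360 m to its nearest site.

Z-6

Squared distances to each site:
Z-2: 4528487605.000; Z-18: 1559673089.000; Z-15: 5954059009.000; Z-5: 2943912602.000; Z-13: 8348156829.000; Z-10: 4385213477.000; Z-6: 954469429.000; Z-9: 5525583418.000.
Minimum at Z-6.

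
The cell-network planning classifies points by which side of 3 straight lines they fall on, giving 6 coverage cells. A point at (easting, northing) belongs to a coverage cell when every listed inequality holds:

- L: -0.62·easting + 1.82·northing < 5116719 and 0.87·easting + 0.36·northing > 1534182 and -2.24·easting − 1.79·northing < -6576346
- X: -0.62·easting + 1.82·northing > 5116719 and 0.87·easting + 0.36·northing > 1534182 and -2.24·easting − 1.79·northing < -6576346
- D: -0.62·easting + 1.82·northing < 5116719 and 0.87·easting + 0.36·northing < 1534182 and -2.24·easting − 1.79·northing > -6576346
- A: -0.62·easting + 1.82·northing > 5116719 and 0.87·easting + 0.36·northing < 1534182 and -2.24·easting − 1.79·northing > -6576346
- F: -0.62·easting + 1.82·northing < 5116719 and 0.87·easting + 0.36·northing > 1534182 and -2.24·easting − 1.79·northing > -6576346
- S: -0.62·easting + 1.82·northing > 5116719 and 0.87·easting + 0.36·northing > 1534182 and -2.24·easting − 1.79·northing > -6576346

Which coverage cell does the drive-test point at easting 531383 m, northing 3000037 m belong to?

-0.62·531383 + 1.82·3000037 = 5130609.880, which is > 5116719
0.87·531383 + 0.36·3000037 = 1542316.530, which is > 1534182
-2.24·531383 − 1.79·3000037 = -6560364.150, which is > -6576346
This sign pattern matches S.

S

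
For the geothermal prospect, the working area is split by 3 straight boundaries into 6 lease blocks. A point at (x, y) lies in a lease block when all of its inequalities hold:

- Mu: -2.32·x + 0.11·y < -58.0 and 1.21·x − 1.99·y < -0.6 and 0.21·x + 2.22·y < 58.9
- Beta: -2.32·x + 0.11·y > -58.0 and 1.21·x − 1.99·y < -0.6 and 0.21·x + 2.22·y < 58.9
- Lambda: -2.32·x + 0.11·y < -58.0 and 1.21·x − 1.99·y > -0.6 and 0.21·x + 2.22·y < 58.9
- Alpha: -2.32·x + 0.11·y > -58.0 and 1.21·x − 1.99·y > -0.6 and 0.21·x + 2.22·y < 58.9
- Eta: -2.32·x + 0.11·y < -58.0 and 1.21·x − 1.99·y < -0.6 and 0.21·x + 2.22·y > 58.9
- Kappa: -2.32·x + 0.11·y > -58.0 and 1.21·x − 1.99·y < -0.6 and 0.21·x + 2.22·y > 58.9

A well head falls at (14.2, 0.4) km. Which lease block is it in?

Alpha

-2.32·14.2 + 0.11·0.4 = -32.900, which is > -58.0
1.21·14.2 − 1.99·0.4 = 16.386, which is > -0.6
0.21·14.2 + 2.22·0.4 = 3.870, which is < 58.9
This sign pattern matches Alpha.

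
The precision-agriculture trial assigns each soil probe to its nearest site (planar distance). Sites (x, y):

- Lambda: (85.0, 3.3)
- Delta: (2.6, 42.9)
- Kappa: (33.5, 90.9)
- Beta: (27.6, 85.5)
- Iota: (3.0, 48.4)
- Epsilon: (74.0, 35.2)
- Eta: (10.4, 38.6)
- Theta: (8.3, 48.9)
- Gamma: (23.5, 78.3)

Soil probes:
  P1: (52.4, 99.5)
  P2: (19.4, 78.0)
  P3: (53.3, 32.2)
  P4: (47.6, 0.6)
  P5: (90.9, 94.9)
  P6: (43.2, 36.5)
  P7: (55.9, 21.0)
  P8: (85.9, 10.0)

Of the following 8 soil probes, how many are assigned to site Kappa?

2

P1 → Kappa
P2 → Gamma
P3 → Epsilon
P4 → Lambda
P5 → Kappa
P6 → Epsilon
P7 → Epsilon
P8 → Lambda
2 of the 8 go to Kappa.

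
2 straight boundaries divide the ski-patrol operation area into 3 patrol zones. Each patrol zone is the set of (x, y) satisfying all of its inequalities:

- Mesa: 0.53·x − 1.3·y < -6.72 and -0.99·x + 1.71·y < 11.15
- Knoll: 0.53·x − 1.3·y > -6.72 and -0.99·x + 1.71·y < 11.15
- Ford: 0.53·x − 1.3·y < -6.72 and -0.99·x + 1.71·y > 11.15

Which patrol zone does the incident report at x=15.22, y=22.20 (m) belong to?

Ford

0.53·15.22 − 1.3·22.20 = -20.793, which is < -6.72
-0.99·15.22 + 1.71·22.20 = 22.894, which is > 11.15
This sign pattern matches Ford.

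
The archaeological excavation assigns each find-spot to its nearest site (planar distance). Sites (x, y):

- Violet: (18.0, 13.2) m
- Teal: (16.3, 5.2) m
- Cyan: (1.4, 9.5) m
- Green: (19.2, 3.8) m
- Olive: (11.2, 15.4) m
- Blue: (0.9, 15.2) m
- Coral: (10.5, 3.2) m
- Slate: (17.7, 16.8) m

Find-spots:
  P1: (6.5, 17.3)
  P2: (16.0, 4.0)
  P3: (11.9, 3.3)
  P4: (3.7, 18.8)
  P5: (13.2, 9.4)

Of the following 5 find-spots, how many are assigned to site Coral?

P1 → Olive
P2 → Teal
P3 → Coral
P4 → Blue
P5 → Teal
1 of the 5 goes to Coral.

1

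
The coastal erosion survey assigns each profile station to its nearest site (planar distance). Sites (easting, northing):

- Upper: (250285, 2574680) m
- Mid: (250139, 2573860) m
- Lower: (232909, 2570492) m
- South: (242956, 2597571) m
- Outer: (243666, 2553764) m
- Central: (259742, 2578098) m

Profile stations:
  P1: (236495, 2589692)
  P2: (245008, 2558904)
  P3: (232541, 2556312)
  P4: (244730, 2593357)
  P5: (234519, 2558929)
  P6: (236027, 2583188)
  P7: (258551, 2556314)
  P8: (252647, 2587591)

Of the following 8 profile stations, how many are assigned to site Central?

P1 → South
P2 → Outer
P3 → Outer
P4 → South
P5 → Outer
P6 → Lower
P7 → Outer
P8 → Central
1 of the 8 goes to Central.

1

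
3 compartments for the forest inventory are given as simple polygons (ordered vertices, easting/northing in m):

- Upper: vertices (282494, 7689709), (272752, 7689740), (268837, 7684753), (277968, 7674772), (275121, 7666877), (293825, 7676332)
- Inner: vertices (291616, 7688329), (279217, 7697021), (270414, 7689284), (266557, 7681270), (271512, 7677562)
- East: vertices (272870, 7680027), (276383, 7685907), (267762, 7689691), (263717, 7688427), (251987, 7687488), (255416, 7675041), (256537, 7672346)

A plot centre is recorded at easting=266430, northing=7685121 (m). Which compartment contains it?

Cast a ray rightward from (266430, 7685121). For each polygon, the edges (by vertex number in listed order) whose endpoints lie on opposite sides of northing = 7685121, where each meets that height, and whether that is right or left of the point:
Upper: 2–3 at easting≈269125.9 (right), 6–1 at easting≈286380.3 (right) → 2 crossings.
Inner: 3–4 at easting≈268410.4 (right), 5–1 at easting≈285626.1 (right) → 2 crossings.
East: 1–2 at easting≈275913.4 (right), 5–6 at easting≈252639.1 (left) → 1 crossing.
Only East has an odd count, so the point is inside East.

East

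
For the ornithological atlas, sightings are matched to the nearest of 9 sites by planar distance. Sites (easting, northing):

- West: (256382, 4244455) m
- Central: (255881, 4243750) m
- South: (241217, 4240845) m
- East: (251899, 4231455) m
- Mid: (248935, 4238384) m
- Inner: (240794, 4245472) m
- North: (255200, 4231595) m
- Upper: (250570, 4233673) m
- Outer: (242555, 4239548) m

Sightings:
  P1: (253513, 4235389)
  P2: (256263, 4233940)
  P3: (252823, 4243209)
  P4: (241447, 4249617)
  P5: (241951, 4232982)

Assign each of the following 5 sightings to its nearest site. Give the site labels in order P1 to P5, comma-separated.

P1 → Upper (d²=11605905.00)
P2 → North (d²=6628994.00)
P3 → Central (d²=9644045.00)
P4 → Inner (d²=17607434.00)
P5 → Outer (d²=43477172.00)

Upper, North, Central, Inner, Outer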